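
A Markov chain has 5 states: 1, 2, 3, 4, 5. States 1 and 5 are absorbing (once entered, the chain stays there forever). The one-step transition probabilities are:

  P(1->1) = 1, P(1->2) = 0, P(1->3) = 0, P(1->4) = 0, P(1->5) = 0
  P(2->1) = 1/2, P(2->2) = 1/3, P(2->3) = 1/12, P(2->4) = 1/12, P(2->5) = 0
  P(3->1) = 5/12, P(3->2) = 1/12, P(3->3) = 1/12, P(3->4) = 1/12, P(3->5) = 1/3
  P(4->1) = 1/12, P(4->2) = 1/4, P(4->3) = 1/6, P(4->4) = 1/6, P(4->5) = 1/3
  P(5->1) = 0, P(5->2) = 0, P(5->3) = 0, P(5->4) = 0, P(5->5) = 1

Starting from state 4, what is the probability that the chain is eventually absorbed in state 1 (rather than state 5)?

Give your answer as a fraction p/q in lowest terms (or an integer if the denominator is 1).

Let a_i = P(absorbed in 1 | start in state i).
Boundary conditions: a_1 = 1, a_5 = 0.
For each transient state i, a_i = sum_j P(i->j) * a_j:
  a_2 = 1/2*a_1 + 1/3*a_2 + 1/12*a_3 + 1/12*a_4 + 0*a_5
  a_3 = 5/12*a_1 + 1/12*a_2 + 1/12*a_3 + 1/12*a_4 + 1/3*a_5
  a_4 = 1/12*a_1 + 1/4*a_2 + 1/6*a_3 + 1/6*a_4 + 1/3*a_5

Substituting a_1 = 1 and a_5 = 0, rearrange to (I - Q) a = r where r[i] = P(i -> 1):
  [2/3, -1/12, -1/12] . (a_2, a_3, a_4) = 1/2
  [-1/12, 11/12, -1/12] . (a_2, a_3, a_4) = 5/12
  [-1/4, -1/6, 5/6] . (a_2, a_3, a_4) = 1/12

Solving yields:
  a_2 = 15/17
  a_3 = 59/102
  a_4 = 49/102

Starting state is 4, so the absorption probability is a_4 = 49/102.

Answer: 49/102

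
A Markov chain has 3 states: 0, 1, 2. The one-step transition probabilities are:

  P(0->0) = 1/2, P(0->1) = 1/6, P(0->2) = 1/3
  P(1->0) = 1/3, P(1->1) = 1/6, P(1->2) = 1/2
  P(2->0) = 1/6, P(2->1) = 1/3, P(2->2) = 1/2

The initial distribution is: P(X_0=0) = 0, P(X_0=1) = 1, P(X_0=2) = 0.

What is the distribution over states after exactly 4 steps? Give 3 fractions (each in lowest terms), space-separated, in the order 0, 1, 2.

Propagating the distribution step by step (d_{t+1} = d_t * P):
d_0 = (0=0, 1=1, 2=0)
  d_1[0] = 0*1/2 + 1*1/3 + 0*1/6 = 1/3
  d_1[1] = 0*1/6 + 1*1/6 + 0*1/3 = 1/6
  d_1[2] = 0*1/3 + 1*1/2 + 0*1/2 = 1/2
d_1 = (0=1/3, 1=1/6, 2=1/2)
  d_2[0] = 1/3*1/2 + 1/6*1/3 + 1/2*1/6 = 11/36
  d_2[1] = 1/3*1/6 + 1/6*1/6 + 1/2*1/3 = 1/4
  d_2[2] = 1/3*1/3 + 1/6*1/2 + 1/2*1/2 = 4/9
d_2 = (0=11/36, 1=1/4, 2=4/9)
  d_3[0] = 11/36*1/2 + 1/4*1/3 + 4/9*1/6 = 67/216
  d_3[1] = 11/36*1/6 + 1/4*1/6 + 4/9*1/3 = 13/54
  d_3[2] = 11/36*1/3 + 1/4*1/2 + 4/9*1/2 = 97/216
d_3 = (0=67/216, 1=13/54, 2=97/216)
  d_4[0] = 67/216*1/2 + 13/54*1/3 + 97/216*1/6 = 67/216
  d_4[1] = 67/216*1/6 + 13/54*1/6 + 97/216*1/3 = 313/1296
  d_4[2] = 67/216*1/3 + 13/54*1/2 + 97/216*1/2 = 581/1296
d_4 = (0=67/216, 1=313/1296, 2=581/1296)

Answer: 67/216 313/1296 581/1296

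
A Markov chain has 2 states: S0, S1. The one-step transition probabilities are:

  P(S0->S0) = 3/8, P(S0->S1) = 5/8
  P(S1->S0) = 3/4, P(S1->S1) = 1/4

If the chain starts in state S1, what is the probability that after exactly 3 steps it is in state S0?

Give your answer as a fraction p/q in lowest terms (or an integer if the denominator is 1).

Computing P^3 by repeated multiplication:
P^1 =
  S0: [3/8, 5/8]
  S1: [3/4, 1/4]
P^2 =
  S0: [39/64, 25/64]
  S1: [15/32, 17/32]
P^3 =
  S0: [267/512, 245/512]
  S1: [147/256, 109/256]

(P^3)[S1 -> S0] = 147/256

Answer: 147/256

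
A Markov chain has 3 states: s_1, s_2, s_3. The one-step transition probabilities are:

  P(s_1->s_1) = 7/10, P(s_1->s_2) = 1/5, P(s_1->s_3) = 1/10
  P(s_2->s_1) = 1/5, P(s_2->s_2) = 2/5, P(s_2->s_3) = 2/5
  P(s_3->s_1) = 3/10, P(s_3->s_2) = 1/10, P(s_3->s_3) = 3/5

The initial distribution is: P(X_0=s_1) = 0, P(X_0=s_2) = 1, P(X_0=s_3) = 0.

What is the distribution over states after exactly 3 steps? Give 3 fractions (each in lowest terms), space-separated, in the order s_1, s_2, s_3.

Answer: 103/250 103/500 191/500

Derivation:
Propagating the distribution step by step (d_{t+1} = d_t * P):
d_0 = (s_1=0, s_2=1, s_3=0)
  d_1[s_1] = 0*7/10 + 1*1/5 + 0*3/10 = 1/5
  d_1[s_2] = 0*1/5 + 1*2/5 + 0*1/10 = 2/5
  d_1[s_3] = 0*1/10 + 1*2/5 + 0*3/5 = 2/5
d_1 = (s_1=1/5, s_2=2/5, s_3=2/5)
  d_2[s_1] = 1/5*7/10 + 2/5*1/5 + 2/5*3/10 = 17/50
  d_2[s_2] = 1/5*1/5 + 2/5*2/5 + 2/5*1/10 = 6/25
  d_2[s_3] = 1/5*1/10 + 2/5*2/5 + 2/5*3/5 = 21/50
d_2 = (s_1=17/50, s_2=6/25, s_3=21/50)
  d_3[s_1] = 17/50*7/10 + 6/25*1/5 + 21/50*3/10 = 103/250
  d_3[s_2] = 17/50*1/5 + 6/25*2/5 + 21/50*1/10 = 103/500
  d_3[s_3] = 17/50*1/10 + 6/25*2/5 + 21/50*3/5 = 191/500
d_3 = (s_1=103/250, s_2=103/500, s_3=191/500)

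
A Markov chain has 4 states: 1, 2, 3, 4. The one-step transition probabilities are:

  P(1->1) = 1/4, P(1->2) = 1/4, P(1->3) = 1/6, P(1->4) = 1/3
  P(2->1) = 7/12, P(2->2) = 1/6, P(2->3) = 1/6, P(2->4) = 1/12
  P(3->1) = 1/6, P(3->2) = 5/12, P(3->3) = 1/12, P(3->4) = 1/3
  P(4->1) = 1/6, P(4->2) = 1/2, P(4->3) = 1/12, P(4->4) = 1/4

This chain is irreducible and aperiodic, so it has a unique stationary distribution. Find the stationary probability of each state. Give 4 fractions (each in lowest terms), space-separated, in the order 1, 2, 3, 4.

The stationary distribution satisfies pi = pi * P, i.e.:
  pi_1 = 1/4*pi_1 + 7/12*pi_2 + 1/6*pi_3 + 1/6*pi_4
  pi_2 = 1/4*pi_1 + 1/6*pi_2 + 5/12*pi_3 + 1/2*pi_4
  pi_3 = 1/6*pi_1 + 1/6*pi_2 + 1/12*pi_3 + 1/12*pi_4
  pi_4 = 1/3*pi_1 + 1/12*pi_2 + 1/3*pi_3 + 1/4*pi_4
with normalization: pi_1 + pi_2 + pi_3 + pi_4 = 1.

Using the first 3 balance equations plus normalization, the linear system A*pi = b is:
  [-3/4, 7/12, 1/6, 1/6] . pi = 0
  [1/4, -5/6, 5/12, 1/2] . pi = 0
  [1/6, 1/6, -11/12, 1/12] . pi = 0
  [1, 1, 1, 1] . pi = 1

Solving yields:
  pi_1 = 741/2308
  pi_2 = 707/2308
  pi_3 = 313/2308
  pi_4 = 547/2308

Verification (pi * P):
  741/2308*1/4 + 707/2308*7/12 + 313/2308*1/6 + 547/2308*1/6 = 741/2308 = pi_1  (ok)
  741/2308*1/4 + 707/2308*1/6 + 313/2308*5/12 + 547/2308*1/2 = 707/2308 = pi_2  (ok)
  741/2308*1/6 + 707/2308*1/6 + 313/2308*1/12 + 547/2308*1/12 = 313/2308 = pi_3  (ok)
  741/2308*1/3 + 707/2308*1/12 + 313/2308*1/3 + 547/2308*1/4 = 547/2308 = pi_4  (ok)

Answer: 741/2308 707/2308 313/2308 547/2308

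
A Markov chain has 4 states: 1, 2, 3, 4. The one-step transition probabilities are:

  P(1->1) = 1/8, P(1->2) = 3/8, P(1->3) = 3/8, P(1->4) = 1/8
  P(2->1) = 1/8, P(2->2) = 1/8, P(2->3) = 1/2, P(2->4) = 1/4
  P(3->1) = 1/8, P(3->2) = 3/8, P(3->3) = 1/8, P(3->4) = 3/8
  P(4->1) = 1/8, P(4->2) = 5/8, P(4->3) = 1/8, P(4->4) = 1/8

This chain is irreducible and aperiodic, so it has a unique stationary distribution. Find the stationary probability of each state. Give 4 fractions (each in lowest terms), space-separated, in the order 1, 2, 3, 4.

The stationary distribution satisfies pi = pi * P, i.e.:
  pi_1 = 1/8*pi_1 + 1/8*pi_2 + 1/8*pi_3 + 1/8*pi_4
  pi_2 = 3/8*pi_1 + 1/8*pi_2 + 3/8*pi_3 + 5/8*pi_4
  pi_3 = 3/8*pi_1 + 1/2*pi_2 + 1/8*pi_3 + 1/8*pi_4
  pi_4 = 1/8*pi_1 + 1/4*pi_2 + 3/8*pi_3 + 1/8*pi_4
with normalization: pi_1 + pi_2 + pi_3 + pi_4 = 1.

Using the first 3 balance equations plus normalization, the linear system A*pi = b is:
  [-7/8, 1/8, 1/8, 1/8] . pi = 0
  [3/8, -7/8, 3/8, 5/8] . pi = 0
  [3/8, 1/2, -7/8, 1/8] . pi = 0
  [1, 1, 1, 1] . pi = 1

Solving yields:
  pi_1 = 1/8
  pi_2 = 71/204
  pi_3 = 39/136
  pi_4 = 49/204

Verification (pi * P):
  1/8*1/8 + 71/204*1/8 + 39/136*1/8 + 49/204*1/8 = 1/8 = pi_1  (ok)
  1/8*3/8 + 71/204*1/8 + 39/136*3/8 + 49/204*5/8 = 71/204 = pi_2  (ok)
  1/8*3/8 + 71/204*1/2 + 39/136*1/8 + 49/204*1/8 = 39/136 = pi_3  (ok)
  1/8*1/8 + 71/204*1/4 + 39/136*3/8 + 49/204*1/8 = 49/204 = pi_4  (ok)

Answer: 1/8 71/204 39/136 49/204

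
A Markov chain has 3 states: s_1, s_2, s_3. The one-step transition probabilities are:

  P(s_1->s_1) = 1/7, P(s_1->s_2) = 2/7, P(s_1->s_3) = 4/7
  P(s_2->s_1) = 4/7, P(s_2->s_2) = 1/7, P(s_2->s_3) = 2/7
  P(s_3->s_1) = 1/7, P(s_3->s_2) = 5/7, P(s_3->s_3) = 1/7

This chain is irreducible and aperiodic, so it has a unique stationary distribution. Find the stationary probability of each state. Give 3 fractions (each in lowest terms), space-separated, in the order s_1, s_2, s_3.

The stationary distribution satisfies pi = pi * P, i.e.:
  pi_s_1 = 1/7*pi_s_1 + 4/7*pi_s_2 + 1/7*pi_s_3
  pi_s_2 = 2/7*pi_s_1 + 1/7*pi_s_2 + 5/7*pi_s_3
  pi_s_3 = 4/7*pi_s_1 + 2/7*pi_s_2 + 1/7*pi_s_3
with normalization: pi_s_1 + pi_s_2 + pi_s_3 = 1.

Using the first 2 balance equations plus normalization, the linear system A*pi = b is:
  [-6/7, 4/7, 1/7] . pi = 0
  [2/7, -6/7, 5/7] . pi = 0
  [1, 1, 1] . pi = 1

Solving yields:
  pi_s_1 = 13/43
  pi_s_2 = 16/43
  pi_s_3 = 14/43

Verification (pi * P):
  13/43*1/7 + 16/43*4/7 + 14/43*1/7 = 13/43 = pi_s_1  (ok)
  13/43*2/7 + 16/43*1/7 + 14/43*5/7 = 16/43 = pi_s_2  (ok)
  13/43*4/7 + 16/43*2/7 + 14/43*1/7 = 14/43 = pi_s_3  (ok)

Answer: 13/43 16/43 14/43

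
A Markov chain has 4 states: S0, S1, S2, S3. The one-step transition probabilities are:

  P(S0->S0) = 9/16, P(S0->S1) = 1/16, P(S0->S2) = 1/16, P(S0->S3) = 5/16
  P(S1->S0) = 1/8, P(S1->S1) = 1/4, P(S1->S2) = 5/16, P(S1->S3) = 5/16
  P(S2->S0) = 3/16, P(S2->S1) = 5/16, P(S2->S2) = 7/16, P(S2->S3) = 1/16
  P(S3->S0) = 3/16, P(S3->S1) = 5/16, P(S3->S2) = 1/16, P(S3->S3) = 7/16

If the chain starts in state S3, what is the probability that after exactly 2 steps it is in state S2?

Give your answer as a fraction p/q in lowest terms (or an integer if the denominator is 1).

Answer: 21/128

Derivation:
Computing P^2 by repeated multiplication:
P^1 =
  S0: [9/16, 1/16, 1/16, 5/16]
  S1: [1/8, 1/4, 5/16, 5/16]
  S2: [3/16, 5/16, 7/16, 1/16]
  S3: [3/16, 5/16, 1/16, 7/16]
P^2 =
  S0: [101/256, 43/256, 13/128, 43/128]
  S1: [7/32, 17/64, 31/128, 35/128]
  S2: [61/256, 63/256, 39/128, 27/128]
  S3: [61/256, 63/256, 21/128, 45/128]

(P^2)[S3 -> S2] = 21/128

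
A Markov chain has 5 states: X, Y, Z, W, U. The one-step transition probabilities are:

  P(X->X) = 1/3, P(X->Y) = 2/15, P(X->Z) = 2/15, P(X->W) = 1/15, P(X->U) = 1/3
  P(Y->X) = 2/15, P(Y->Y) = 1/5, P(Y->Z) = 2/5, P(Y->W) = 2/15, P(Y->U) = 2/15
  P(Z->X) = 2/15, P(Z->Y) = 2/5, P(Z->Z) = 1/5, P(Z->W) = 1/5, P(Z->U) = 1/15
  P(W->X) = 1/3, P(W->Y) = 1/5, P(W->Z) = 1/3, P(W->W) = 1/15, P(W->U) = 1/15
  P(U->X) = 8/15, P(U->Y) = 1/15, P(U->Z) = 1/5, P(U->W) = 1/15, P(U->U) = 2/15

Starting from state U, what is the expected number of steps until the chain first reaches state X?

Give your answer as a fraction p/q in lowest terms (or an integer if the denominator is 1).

Let h_i = expected steps to first reach X from state i.
Boundary: h_X = 0.
First-step equations for the other states:
  h_Y = 1 + 2/15*h_X + 1/5*h_Y + 2/5*h_Z + 2/15*h_W + 2/15*h_U
  h_Z = 1 + 2/15*h_X + 2/5*h_Y + 1/5*h_Z + 1/5*h_W + 1/15*h_U
  h_W = 1 + 1/3*h_X + 1/5*h_Y + 1/3*h_Z + 1/15*h_W + 1/15*h_U
  h_U = 1 + 8/15*h_X + 1/15*h_Y + 1/5*h_Z + 1/15*h_W + 2/15*h_U

Substituting h_X = 0 and rearranging gives the linear system (I - Q) h = 1:
  [4/5, -2/5, -2/15, -2/15] . (h_Y, h_Z, h_W, h_U) = 1
  [-2/5, 4/5, -1/5, -1/15] . (h_Y, h_Z, h_W, h_U) = 1
  [-1/5, -1/3, 14/15, -1/15] . (h_Y, h_Z, h_W, h_U) = 1
  [-1/15, -1/5, -1/15, 13/15] . (h_Y, h_Z, h_W, h_U) = 1

Solving yields:
  h_Y = 12801/2590
  h_Z = 12963/2590
  h_W = 5352/1295
  h_U = 3894/1295

Starting state is U, so the expected hitting time is h_U = 3894/1295.

Answer: 3894/1295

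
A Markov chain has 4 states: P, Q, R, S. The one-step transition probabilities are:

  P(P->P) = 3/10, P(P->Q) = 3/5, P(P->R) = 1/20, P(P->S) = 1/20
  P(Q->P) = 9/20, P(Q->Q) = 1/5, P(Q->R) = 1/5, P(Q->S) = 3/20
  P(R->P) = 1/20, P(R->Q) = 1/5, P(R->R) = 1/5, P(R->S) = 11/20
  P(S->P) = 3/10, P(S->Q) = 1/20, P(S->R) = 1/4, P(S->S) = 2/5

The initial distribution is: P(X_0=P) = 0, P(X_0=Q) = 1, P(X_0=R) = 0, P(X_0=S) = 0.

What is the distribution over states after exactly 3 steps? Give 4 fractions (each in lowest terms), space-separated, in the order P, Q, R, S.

Answer: 2549/8000 2229/8000 1353/8000 1869/8000

Derivation:
Propagating the distribution step by step (d_{t+1} = d_t * P):
d_0 = (P=0, Q=1, R=0, S=0)
  d_1[P] = 0*3/10 + 1*9/20 + 0*1/20 + 0*3/10 = 9/20
  d_1[Q] = 0*3/5 + 1*1/5 + 0*1/5 + 0*1/20 = 1/5
  d_1[R] = 0*1/20 + 1*1/5 + 0*1/5 + 0*1/4 = 1/5
  d_1[S] = 0*1/20 + 1*3/20 + 0*11/20 + 0*2/5 = 3/20
d_1 = (P=9/20, Q=1/5, R=1/5, S=3/20)
  d_2[P] = 9/20*3/10 + 1/5*9/20 + 1/5*1/20 + 3/20*3/10 = 7/25
  d_2[Q] = 9/20*3/5 + 1/5*1/5 + 1/5*1/5 + 3/20*1/20 = 143/400
  d_2[R] = 9/20*1/20 + 1/5*1/5 + 1/5*1/5 + 3/20*1/4 = 7/50
  d_2[S] = 9/20*1/20 + 1/5*3/20 + 1/5*11/20 + 3/20*2/5 = 89/400
d_2 = (P=7/25, Q=143/400, R=7/50, S=89/400)
  d_3[P] = 7/25*3/10 + 143/400*9/20 + 7/50*1/20 + 89/400*3/10 = 2549/8000
  d_3[Q] = 7/25*3/5 + 143/400*1/5 + 7/50*1/5 + 89/400*1/20 = 2229/8000
  d_3[R] = 7/25*1/20 + 143/400*1/5 + 7/50*1/5 + 89/400*1/4 = 1353/8000
  d_3[S] = 7/25*1/20 + 143/400*3/20 + 7/50*11/20 + 89/400*2/5 = 1869/8000
d_3 = (P=2549/8000, Q=2229/8000, R=1353/8000, S=1869/8000)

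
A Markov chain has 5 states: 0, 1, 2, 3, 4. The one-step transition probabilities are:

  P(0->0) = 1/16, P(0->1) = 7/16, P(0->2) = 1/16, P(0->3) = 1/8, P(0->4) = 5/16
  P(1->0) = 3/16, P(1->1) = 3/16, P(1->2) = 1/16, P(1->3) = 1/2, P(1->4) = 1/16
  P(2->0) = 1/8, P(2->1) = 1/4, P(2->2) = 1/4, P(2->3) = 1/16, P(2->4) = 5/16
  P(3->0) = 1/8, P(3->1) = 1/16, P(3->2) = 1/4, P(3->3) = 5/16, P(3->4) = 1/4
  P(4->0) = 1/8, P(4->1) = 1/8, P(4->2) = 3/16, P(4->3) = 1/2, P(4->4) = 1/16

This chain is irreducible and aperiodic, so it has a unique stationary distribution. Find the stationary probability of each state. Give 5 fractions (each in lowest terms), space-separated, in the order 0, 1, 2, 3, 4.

The stationary distribution satisfies pi = pi * P, i.e.:
  pi_0 = 1/16*pi_0 + 3/16*pi_1 + 1/8*pi_2 + 1/8*pi_3 + 1/8*pi_4
  pi_1 = 7/16*pi_0 + 3/16*pi_1 + 1/4*pi_2 + 1/16*pi_3 + 1/8*pi_4
  pi_2 = 1/16*pi_0 + 1/16*pi_1 + 1/4*pi_2 + 1/4*pi_3 + 3/16*pi_4
  pi_3 = 1/8*pi_0 + 1/2*pi_1 + 1/16*pi_2 + 5/16*pi_3 + 1/2*pi_4
  pi_4 = 5/16*pi_0 + 1/16*pi_1 + 5/16*pi_2 + 1/4*pi_3 + 1/16*pi_4
with normalization: pi_0 + pi_1 + pi_2 + pi_3 + pi_4 = 1.

Using the first 4 balance equations plus normalization, the linear system A*pi = b is:
  [-15/16, 3/16, 1/8, 1/8, 1/8] . pi = 0
  [7/16, -13/16, 1/4, 1/16, 1/8] . pi = 0
  [1/16, 1/16, -3/4, 1/4, 3/16] . pi = 0
  [1/8, 1/2, 1/16, -11/16, 1/2] . pi = 0
  [1, 1, 1, 1, 1] . pi = 1

Solving yields:
  pi_0 = 735/5734
  pi_1 = 1027/5734
  pi_2 = 516/2867
  pi_3 = 901/2867
  pi_4 = 569/2867

Verification (pi * P):
  735/5734*1/16 + 1027/5734*3/16 + 516/2867*1/8 + 901/2867*1/8 + 569/2867*1/8 = 735/5734 = pi_0  (ok)
  735/5734*7/16 + 1027/5734*3/16 + 516/2867*1/4 + 901/2867*1/16 + 569/2867*1/8 = 1027/5734 = pi_1  (ok)
  735/5734*1/16 + 1027/5734*1/16 + 516/2867*1/4 + 901/2867*1/4 + 569/2867*3/16 = 516/2867 = pi_2  (ok)
  735/5734*1/8 + 1027/5734*1/2 + 516/2867*1/16 + 901/2867*5/16 + 569/2867*1/2 = 901/2867 = pi_3  (ok)
  735/5734*5/16 + 1027/5734*1/16 + 516/2867*5/16 + 901/2867*1/4 + 569/2867*1/16 = 569/2867 = pi_4  (ok)

Answer: 735/5734 1027/5734 516/2867 901/2867 569/2867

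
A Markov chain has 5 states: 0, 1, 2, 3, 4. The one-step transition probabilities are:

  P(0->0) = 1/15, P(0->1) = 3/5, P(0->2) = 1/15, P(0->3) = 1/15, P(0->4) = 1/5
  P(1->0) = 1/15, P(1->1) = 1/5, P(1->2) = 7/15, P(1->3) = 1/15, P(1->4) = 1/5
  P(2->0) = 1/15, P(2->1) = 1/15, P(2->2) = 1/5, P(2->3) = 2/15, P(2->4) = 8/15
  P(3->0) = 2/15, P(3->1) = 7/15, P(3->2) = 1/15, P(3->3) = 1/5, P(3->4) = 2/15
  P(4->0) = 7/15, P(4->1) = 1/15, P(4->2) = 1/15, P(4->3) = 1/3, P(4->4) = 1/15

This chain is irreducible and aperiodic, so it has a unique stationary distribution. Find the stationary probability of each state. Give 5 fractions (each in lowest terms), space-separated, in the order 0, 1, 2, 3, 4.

Answer: 4217/25247 6411/25247 4901/25247 4060/25247 5658/25247

Derivation:
The stationary distribution satisfies pi = pi * P, i.e.:
  pi_0 = 1/15*pi_0 + 1/15*pi_1 + 1/15*pi_2 + 2/15*pi_3 + 7/15*pi_4
  pi_1 = 3/5*pi_0 + 1/5*pi_1 + 1/15*pi_2 + 7/15*pi_3 + 1/15*pi_4
  pi_2 = 1/15*pi_0 + 7/15*pi_1 + 1/5*pi_2 + 1/15*pi_3 + 1/15*pi_4
  pi_3 = 1/15*pi_0 + 1/15*pi_1 + 2/15*pi_2 + 1/5*pi_3 + 1/3*pi_4
  pi_4 = 1/5*pi_0 + 1/5*pi_1 + 8/15*pi_2 + 2/15*pi_3 + 1/15*pi_4
with normalization: pi_0 + pi_1 + pi_2 + pi_3 + pi_4 = 1.

Using the first 4 balance equations plus normalization, the linear system A*pi = b is:
  [-14/15, 1/15, 1/15, 2/15, 7/15] . pi = 0
  [3/5, -4/5, 1/15, 7/15, 1/15] . pi = 0
  [1/15, 7/15, -4/5, 1/15, 1/15] . pi = 0
  [1/15, 1/15, 2/15, -4/5, 1/3] . pi = 0
  [1, 1, 1, 1, 1] . pi = 1

Solving yields:
  pi_0 = 4217/25247
  pi_1 = 6411/25247
  pi_2 = 4901/25247
  pi_3 = 4060/25247
  pi_4 = 5658/25247

Verification (pi * P):
  4217/25247*1/15 + 6411/25247*1/15 + 4901/25247*1/15 + 4060/25247*2/15 + 5658/25247*7/15 = 4217/25247 = pi_0  (ok)
  4217/25247*3/5 + 6411/25247*1/5 + 4901/25247*1/15 + 4060/25247*7/15 + 5658/25247*1/15 = 6411/25247 = pi_1  (ok)
  4217/25247*1/15 + 6411/25247*7/15 + 4901/25247*1/5 + 4060/25247*1/15 + 5658/25247*1/15 = 4901/25247 = pi_2  (ok)
  4217/25247*1/15 + 6411/25247*1/15 + 4901/25247*2/15 + 4060/25247*1/5 + 5658/25247*1/3 = 4060/25247 = pi_3  (ok)
  4217/25247*1/5 + 6411/25247*1/5 + 4901/25247*8/15 + 4060/25247*2/15 + 5658/25247*1/15 = 5658/25247 = pi_4  (ok)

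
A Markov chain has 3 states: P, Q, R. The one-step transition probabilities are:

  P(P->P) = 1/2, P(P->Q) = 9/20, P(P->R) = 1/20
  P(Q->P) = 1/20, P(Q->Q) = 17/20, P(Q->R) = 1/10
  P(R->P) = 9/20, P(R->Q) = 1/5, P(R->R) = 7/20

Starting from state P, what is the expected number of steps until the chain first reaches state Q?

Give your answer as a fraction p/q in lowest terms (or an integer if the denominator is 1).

Let h_i = expected steps to first reach Q from state i.
Boundary: h_Q = 0.
First-step equations for the other states:
  h_P = 1 + 1/2*h_P + 9/20*h_Q + 1/20*h_R
  h_R = 1 + 9/20*h_P + 1/5*h_Q + 7/20*h_R

Substituting h_Q = 0 and rearranging gives the linear system (I - Q) h = 1:
  [1/2, -1/20] . (h_P, h_R) = 1
  [-9/20, 13/20] . (h_P, h_R) = 1

Solving yields:
  h_P = 280/121
  h_R = 380/121

Starting state is P, so the expected hitting time is h_P = 280/121.

Answer: 280/121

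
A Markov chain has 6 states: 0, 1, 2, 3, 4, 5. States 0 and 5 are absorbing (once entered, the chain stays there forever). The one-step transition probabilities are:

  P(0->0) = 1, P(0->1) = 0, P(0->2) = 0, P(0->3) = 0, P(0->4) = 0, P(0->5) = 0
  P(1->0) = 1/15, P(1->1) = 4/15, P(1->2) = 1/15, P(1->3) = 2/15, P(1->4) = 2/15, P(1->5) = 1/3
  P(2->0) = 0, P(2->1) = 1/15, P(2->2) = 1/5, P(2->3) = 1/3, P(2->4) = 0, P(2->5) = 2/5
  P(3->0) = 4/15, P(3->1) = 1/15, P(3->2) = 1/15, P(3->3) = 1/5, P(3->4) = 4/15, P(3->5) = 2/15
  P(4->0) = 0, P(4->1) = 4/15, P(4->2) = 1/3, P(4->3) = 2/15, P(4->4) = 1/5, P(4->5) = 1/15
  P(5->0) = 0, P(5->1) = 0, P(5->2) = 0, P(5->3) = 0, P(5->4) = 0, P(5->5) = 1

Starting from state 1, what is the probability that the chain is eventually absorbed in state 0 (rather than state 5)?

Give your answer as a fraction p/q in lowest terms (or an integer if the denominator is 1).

Let a_i = P(absorbed in 0 | start in state i).
Boundary conditions: a_0 = 1, a_5 = 0.
For each transient state i, a_i = sum_j P(i->j) * a_j:
  a_1 = 1/15*a_0 + 4/15*a_1 + 1/15*a_2 + 2/15*a_3 + 2/15*a_4 + 1/3*a_5
  a_2 = 0*a_0 + 1/15*a_1 + 1/5*a_2 + 1/3*a_3 + 0*a_4 + 2/5*a_5
  a_3 = 4/15*a_0 + 1/15*a_1 + 1/15*a_2 + 1/5*a_3 + 4/15*a_4 + 2/15*a_5
  a_4 = 0*a_0 + 4/15*a_1 + 1/3*a_2 + 2/15*a_3 + 1/5*a_4 + 1/15*a_5

Substituting a_0 = 1 and a_5 = 0, rearrange to (I - Q) a = r where r[i] = P(i -> 0):
  [11/15, -1/15, -2/15, -2/15] . (a_1, a_2, a_3, a_4) = 1/15
  [-1/15, 4/5, -1/3, 0] . (a_1, a_2, a_3, a_4) = 0
  [-1/15, -1/15, 4/5, -4/15] . (a_1, a_2, a_3, a_4) = 4/15
  [-4/15, -1/3, -2/15, 4/5] . (a_1, a_2, a_3, a_4) = 0

Solving yields:
  a_1 = 1628/6923
  a_2 = 1434/6923
  a_3 = 3116/6923
  a_4 = 3319/13846

Starting state is 1, so the absorption probability is a_1 = 1628/6923.

Answer: 1628/6923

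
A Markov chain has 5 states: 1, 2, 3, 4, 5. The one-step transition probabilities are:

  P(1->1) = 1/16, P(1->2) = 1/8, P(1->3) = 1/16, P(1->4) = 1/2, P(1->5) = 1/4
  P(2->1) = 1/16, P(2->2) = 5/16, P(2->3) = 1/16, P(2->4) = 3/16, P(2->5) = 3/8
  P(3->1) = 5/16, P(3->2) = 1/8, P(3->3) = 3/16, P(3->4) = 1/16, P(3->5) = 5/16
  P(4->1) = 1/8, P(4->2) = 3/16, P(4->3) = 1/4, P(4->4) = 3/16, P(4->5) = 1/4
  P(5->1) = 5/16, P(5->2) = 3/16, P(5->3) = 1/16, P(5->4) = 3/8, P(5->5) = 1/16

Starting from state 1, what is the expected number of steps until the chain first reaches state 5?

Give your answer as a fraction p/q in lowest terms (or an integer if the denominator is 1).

Answer: 952/267

Derivation:
Let h_i = expected steps to first reach 5 from state i.
Boundary: h_5 = 0.
First-step equations for the other states:
  h_1 = 1 + 1/16*h_1 + 1/8*h_2 + 1/16*h_3 + 1/2*h_4 + 1/4*h_5
  h_2 = 1 + 1/16*h_1 + 5/16*h_2 + 1/16*h_3 + 3/16*h_4 + 3/8*h_5
  h_3 = 1 + 5/16*h_1 + 1/8*h_2 + 3/16*h_3 + 1/16*h_4 + 5/16*h_5
  h_4 = 1 + 1/8*h_1 + 3/16*h_2 + 1/4*h_3 + 3/16*h_4 + 1/4*h_5

Substituting h_5 = 0 and rearranging gives the linear system (I - Q) h = 1:
  [15/16, -1/8, -1/16, -1/2] . (h_1, h_2, h_3, h_4) = 1
  [-1/16, 11/16, -1/16, -3/16] . (h_1, h_2, h_3, h_4) = 1
  [-5/16, -1/8, 13/16, -1/16] . (h_1, h_2, h_3, h_4) = 1
  [-1/8, -3/16, -1/4, 13/16] . (h_1, h_2, h_3, h_4) = 1

Solving yields:
  h_1 = 952/267
  h_2 = 5680/1869
  h_3 = 31208/9345
  h_4 = 10928/3115

Starting state is 1, so the expected hitting time is h_1 = 952/267.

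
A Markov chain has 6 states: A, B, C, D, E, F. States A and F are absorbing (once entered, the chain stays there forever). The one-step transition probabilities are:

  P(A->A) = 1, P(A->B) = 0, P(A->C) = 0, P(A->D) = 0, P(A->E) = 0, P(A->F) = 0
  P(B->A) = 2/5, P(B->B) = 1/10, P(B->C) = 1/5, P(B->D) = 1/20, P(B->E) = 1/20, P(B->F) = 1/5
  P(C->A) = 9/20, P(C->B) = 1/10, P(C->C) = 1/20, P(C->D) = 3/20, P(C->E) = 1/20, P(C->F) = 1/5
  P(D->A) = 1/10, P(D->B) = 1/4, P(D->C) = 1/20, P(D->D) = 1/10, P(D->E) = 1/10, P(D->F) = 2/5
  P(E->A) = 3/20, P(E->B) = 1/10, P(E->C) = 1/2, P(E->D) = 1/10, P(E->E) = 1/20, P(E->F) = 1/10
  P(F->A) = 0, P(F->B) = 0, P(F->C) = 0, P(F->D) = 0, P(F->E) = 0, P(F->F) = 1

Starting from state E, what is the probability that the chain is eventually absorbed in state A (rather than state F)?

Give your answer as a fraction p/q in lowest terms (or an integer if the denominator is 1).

Let a_i = P(absorbed in A | start in state i).
Boundary conditions: a_A = 1, a_F = 0.
For each transient state i, a_i = sum_j P(i->j) * a_j:
  a_B = 2/5*a_A + 1/10*a_B + 1/5*a_C + 1/20*a_D + 1/20*a_E + 1/5*a_F
  a_C = 9/20*a_A + 1/10*a_B + 1/20*a_C + 3/20*a_D + 1/20*a_E + 1/5*a_F
  a_D = 1/10*a_A + 1/4*a_B + 1/20*a_C + 1/10*a_D + 1/10*a_E + 2/5*a_F
  a_E = 3/20*a_A + 1/10*a_B + 1/2*a_C + 1/10*a_D + 1/20*a_E + 1/10*a_F

Substituting a_A = 1 and a_F = 0, rearrange to (I - Q) a = r where r[i] = P(i -> A):
  [9/10, -1/5, -1/20, -1/20] . (a_B, a_C, a_D, a_E) = 2/5
  [-1/10, 19/20, -3/20, -1/20] . (a_B, a_C, a_D, a_E) = 9/20
  [-1/4, -1/20, 9/10, -1/10] . (a_B, a_C, a_D, a_E) = 1/10
  [-1/10, -1/2, -1/10, 19/20] . (a_B, a_C, a_D, a_E) = 3/20

Solving yields:
  a_B = 65873/102845
  a_C = 65249/102845
  a_D = 40211/102845
  a_E = 61747/102845

Starting state is E, so the absorption probability is a_E = 61747/102845.

Answer: 61747/102845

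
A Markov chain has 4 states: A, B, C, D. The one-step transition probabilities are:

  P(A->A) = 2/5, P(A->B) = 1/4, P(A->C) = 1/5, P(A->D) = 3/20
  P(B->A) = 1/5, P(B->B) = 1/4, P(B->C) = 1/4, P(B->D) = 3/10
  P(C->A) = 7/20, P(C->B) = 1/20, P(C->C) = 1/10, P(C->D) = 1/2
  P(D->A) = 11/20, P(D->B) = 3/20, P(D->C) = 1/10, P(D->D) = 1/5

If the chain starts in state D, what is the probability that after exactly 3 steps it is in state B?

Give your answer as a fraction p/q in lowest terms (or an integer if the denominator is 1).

Answer: 771/4000

Derivation:
Computing P^3 by repeated multiplication:
P^1 =
  A: [2/5, 1/4, 1/5, 3/20]
  B: [1/5, 1/4, 1/4, 3/10]
  C: [7/20, 1/20, 1/10, 1/2]
  D: [11/20, 3/20, 1/10, 1/5]
P^2 =
  A: [29/80, 39/200, 71/400, 53/200]
  B: [153/400, 17/100, 63/400, 29/100]
  C: [23/50, 9/50, 57/400, 87/400]
  D: [79/200, 21/100, 71/400, 87/400]
P^3 =
  A: [627/1600, 47/250, 331/2000, 2037/8000]
  B: [3213/8000, 379/2000, 131/800, 1961/8000]
  C: [779/2000, 799/4000, 173/1000, 951/4000]
  D: [1527/4000, 771/4000, 171/1000, 509/2000]

(P^3)[D -> B] = 771/4000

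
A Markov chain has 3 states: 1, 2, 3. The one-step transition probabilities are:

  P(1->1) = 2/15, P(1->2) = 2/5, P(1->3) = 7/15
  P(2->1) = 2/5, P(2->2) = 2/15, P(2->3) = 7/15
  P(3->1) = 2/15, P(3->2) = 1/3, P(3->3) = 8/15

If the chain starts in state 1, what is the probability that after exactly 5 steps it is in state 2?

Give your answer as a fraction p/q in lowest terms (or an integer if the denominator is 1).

Computing P^5 by repeated multiplication:
P^1 =
  1: [2/15, 2/5, 7/15]
  2: [2/5, 2/15, 7/15]
  3: [2/15, 1/3, 8/15]
P^2 =
  1: [6/25, 59/225, 112/225]
  2: [38/225, 1/3, 112/225]
  3: [2/9, 62/225, 113/225]
P^3 =
  1: [686/3375, 334/1125, 1687/3375]
  2: [2/9, 938/3375, 1687/3375]
  3: [698/3375, 989/3375, 1688/3375]
P^4 =
  1: [3586/16875, 2911/10125, 25312/50625]
  2: [10502/50625, 4937/16875, 25312/50625]
  3: [10706/50625, 14606/50625, 25313/50625]
P^5 =
  1: [31894/151875, 73406/253125, 379687/759375]
  2: [53498/253125, 219194/759375, 379687/759375]
  3: [159674/759375, 220013/759375, 379688/759375]

(P^5)[1 -> 2] = 73406/253125

Answer: 73406/253125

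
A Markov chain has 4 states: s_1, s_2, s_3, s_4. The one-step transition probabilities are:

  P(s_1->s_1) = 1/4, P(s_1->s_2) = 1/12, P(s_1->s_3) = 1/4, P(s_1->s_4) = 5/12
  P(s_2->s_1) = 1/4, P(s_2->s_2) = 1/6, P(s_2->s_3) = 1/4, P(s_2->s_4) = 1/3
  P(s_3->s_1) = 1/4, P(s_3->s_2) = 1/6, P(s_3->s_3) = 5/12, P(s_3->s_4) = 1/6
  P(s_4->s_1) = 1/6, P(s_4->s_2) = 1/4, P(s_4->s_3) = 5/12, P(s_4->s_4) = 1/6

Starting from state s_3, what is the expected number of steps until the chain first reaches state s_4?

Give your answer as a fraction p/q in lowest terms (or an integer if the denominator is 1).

Answer: 288/73

Derivation:
Let h_i = expected steps to first reach s_4 from state i.
Boundary: h_s_4 = 0.
First-step equations for the other states:
  h_s_1 = 1 + 1/4*h_s_1 + 1/12*h_s_2 + 1/4*h_s_3 + 5/12*h_s_4
  h_s_2 = 1 + 1/4*h_s_1 + 1/6*h_s_2 + 1/4*h_s_3 + 1/3*h_s_4
  h_s_3 = 1 + 1/4*h_s_1 + 1/6*h_s_2 + 5/12*h_s_3 + 1/6*h_s_4

Substituting h_s_4 = 0 and rearranging gives the linear system (I - Q) h = 1:
  [3/4, -1/12, -1/4] . (h_s_1, h_s_2, h_s_3) = 1
  [-1/4, 5/6, -1/4] . (h_s_1, h_s_2, h_s_3) = 1
  [-1/4, -1/6, 7/12] . (h_s_1, h_s_2, h_s_3) = 1

Solving yields:
  h_s_1 = 220/73
  h_s_2 = 240/73
  h_s_3 = 288/73

Starting state is s_3, so the expected hitting time is h_s_3 = 288/73.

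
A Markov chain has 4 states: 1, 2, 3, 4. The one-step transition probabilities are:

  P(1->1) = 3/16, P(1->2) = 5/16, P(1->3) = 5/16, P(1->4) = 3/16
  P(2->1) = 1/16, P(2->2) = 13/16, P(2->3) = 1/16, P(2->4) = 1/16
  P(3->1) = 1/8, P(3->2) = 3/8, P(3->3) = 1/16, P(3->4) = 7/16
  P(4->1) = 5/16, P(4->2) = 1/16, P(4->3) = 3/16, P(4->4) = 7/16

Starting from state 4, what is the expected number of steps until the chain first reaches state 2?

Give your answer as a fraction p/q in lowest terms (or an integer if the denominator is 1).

Let h_i = expected steps to first reach 2 from state i.
Boundary: h_2 = 0.
First-step equations for the other states:
  h_1 = 1 + 3/16*h_1 + 5/16*h_2 + 5/16*h_3 + 3/16*h_4
  h_3 = 1 + 1/8*h_1 + 3/8*h_2 + 1/16*h_3 + 7/16*h_4
  h_4 = 1 + 5/16*h_1 + 1/16*h_2 + 3/16*h_3 + 7/16*h_4

Substituting h_2 = 0 and rearranging gives the linear system (I - Q) h = 1:
  [13/16, -5/16, -3/16] . (h_1, h_3, h_4) = 1
  [-1/8, 15/16, -7/16] . (h_1, h_3, h_4) = 1
  [-5/16, -3/16, 9/16] . (h_1, h_3, h_4) = 1

Solving yields:
  h_1 = 1984/487
  h_3 = 2016/487
  h_4 = 2640/487

Starting state is 4, so the expected hitting time is h_4 = 2640/487.

Answer: 2640/487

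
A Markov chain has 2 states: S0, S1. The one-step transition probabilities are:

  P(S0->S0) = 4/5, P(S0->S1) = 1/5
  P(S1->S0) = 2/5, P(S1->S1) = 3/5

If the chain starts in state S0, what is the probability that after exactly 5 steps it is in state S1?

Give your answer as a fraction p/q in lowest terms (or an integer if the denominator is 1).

Computing P^5 by repeated multiplication:
P^1 =
  S0: [4/5, 1/5]
  S1: [2/5, 3/5]
P^2 =
  S0: [18/25, 7/25]
  S1: [14/25, 11/25]
P^3 =
  S0: [86/125, 39/125]
  S1: [78/125, 47/125]
P^4 =
  S0: [422/625, 203/625]
  S1: [406/625, 219/625]
P^5 =
  S0: [2094/3125, 1031/3125]
  S1: [2062/3125, 1063/3125]

(P^5)[S0 -> S1] = 1031/3125

Answer: 1031/3125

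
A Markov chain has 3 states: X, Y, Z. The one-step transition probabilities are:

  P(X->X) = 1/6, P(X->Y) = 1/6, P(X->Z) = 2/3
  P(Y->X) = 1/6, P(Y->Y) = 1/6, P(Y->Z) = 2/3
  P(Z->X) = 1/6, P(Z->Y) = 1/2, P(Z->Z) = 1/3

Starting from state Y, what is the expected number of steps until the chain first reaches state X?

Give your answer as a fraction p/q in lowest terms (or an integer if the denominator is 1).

Let h_i = expected steps to first reach X from state i.
Boundary: h_X = 0.
First-step equations for the other states:
  h_Y = 1 + 1/6*h_X + 1/6*h_Y + 2/3*h_Z
  h_Z = 1 + 1/6*h_X + 1/2*h_Y + 1/3*h_Z

Substituting h_X = 0 and rearranging gives the linear system (I - Q) h = 1:
  [5/6, -2/3] . (h_Y, h_Z) = 1
  [-1/2, 2/3] . (h_Y, h_Z) = 1

Solving yields:
  h_Y = 6
  h_Z = 6

Starting state is Y, so the expected hitting time is h_Y = 6.

Answer: 6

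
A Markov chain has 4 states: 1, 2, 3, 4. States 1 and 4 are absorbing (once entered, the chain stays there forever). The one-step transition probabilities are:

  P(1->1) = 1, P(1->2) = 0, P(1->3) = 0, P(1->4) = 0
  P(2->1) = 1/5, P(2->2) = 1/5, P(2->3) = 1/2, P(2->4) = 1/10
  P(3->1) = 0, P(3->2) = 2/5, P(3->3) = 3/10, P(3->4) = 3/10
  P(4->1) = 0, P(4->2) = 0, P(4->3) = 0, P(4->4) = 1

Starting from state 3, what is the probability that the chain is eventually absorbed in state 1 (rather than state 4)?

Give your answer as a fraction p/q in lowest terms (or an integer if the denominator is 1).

Let a_i = P(absorbed in 1 | start in state i).
Boundary conditions: a_1 = 1, a_4 = 0.
For each transient state i, a_i = sum_j P(i->j) * a_j:
  a_2 = 1/5*a_1 + 1/5*a_2 + 1/2*a_3 + 1/10*a_4
  a_3 = 0*a_1 + 2/5*a_2 + 3/10*a_3 + 3/10*a_4

Substituting a_1 = 1 and a_4 = 0, rearrange to (I - Q) a = r where r[i] = P(i -> 1):
  [4/5, -1/2] . (a_2, a_3) = 1/5
  [-2/5, 7/10] . (a_2, a_3) = 0

Solving yields:
  a_2 = 7/18
  a_3 = 2/9

Starting state is 3, so the absorption probability is a_3 = 2/9.

Answer: 2/9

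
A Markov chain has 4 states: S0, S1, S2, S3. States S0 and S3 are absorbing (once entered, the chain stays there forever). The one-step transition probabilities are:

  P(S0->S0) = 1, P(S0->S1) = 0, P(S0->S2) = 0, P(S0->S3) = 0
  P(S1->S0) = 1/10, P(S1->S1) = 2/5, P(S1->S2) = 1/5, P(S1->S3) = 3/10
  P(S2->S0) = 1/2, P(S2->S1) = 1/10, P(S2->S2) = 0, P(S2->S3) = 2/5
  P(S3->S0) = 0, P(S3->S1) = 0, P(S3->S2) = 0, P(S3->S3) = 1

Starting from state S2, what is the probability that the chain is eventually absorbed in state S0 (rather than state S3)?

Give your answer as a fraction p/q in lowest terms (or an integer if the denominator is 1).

Answer: 31/58

Derivation:
Let a_i = P(absorbed in S0 | start in state i).
Boundary conditions: a_S0 = 1, a_S3 = 0.
For each transient state i, a_i = sum_j P(i->j) * a_j:
  a_S1 = 1/10*a_S0 + 2/5*a_S1 + 1/5*a_S2 + 3/10*a_S3
  a_S2 = 1/2*a_S0 + 1/10*a_S1 + 0*a_S2 + 2/5*a_S3

Substituting a_S0 = 1 and a_S3 = 0, rearrange to (I - Q) a = r where r[i] = P(i -> S0):
  [3/5, -1/5] . (a_S1, a_S2) = 1/10
  [-1/10, 1] . (a_S1, a_S2) = 1/2

Solving yields:
  a_S1 = 10/29
  a_S2 = 31/58

Starting state is S2, so the absorption probability is a_S2 = 31/58.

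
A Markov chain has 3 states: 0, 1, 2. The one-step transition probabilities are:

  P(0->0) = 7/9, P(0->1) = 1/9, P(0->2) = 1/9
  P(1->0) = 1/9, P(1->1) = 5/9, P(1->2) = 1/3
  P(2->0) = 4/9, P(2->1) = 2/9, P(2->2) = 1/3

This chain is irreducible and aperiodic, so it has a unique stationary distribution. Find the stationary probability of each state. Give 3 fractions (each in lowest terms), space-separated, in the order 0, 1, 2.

Answer: 6/11 8/33 7/33

Derivation:
The stationary distribution satisfies pi = pi * P, i.e.:
  pi_0 = 7/9*pi_0 + 1/9*pi_1 + 4/9*pi_2
  pi_1 = 1/9*pi_0 + 5/9*pi_1 + 2/9*pi_2
  pi_2 = 1/9*pi_0 + 1/3*pi_1 + 1/3*pi_2
with normalization: pi_0 + pi_1 + pi_2 = 1.

Using the first 2 balance equations plus normalization, the linear system A*pi = b is:
  [-2/9, 1/9, 4/9] . pi = 0
  [1/9, -4/9, 2/9] . pi = 0
  [1, 1, 1] . pi = 1

Solving yields:
  pi_0 = 6/11
  pi_1 = 8/33
  pi_2 = 7/33

Verification (pi * P):
  6/11*7/9 + 8/33*1/9 + 7/33*4/9 = 6/11 = pi_0  (ok)
  6/11*1/9 + 8/33*5/9 + 7/33*2/9 = 8/33 = pi_1  (ok)
  6/11*1/9 + 8/33*1/3 + 7/33*1/3 = 7/33 = pi_2  (ok)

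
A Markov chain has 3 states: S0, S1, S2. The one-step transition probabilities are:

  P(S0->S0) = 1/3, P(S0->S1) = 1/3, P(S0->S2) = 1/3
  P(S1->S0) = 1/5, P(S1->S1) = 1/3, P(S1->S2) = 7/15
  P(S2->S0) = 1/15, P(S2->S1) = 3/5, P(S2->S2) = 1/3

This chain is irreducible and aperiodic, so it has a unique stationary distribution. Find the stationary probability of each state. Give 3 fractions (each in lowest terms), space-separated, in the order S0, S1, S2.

The stationary distribution satisfies pi = pi * P, i.e.:
  pi_S0 = 1/3*pi_S0 + 1/5*pi_S1 + 1/15*pi_S2
  pi_S1 = 1/3*pi_S0 + 1/3*pi_S1 + 3/5*pi_S2
  pi_S2 = 1/3*pi_S0 + 7/15*pi_S1 + 1/3*pi_S2
with normalization: pi_S0 + pi_S1 + pi_S2 = 1.

Using the first 2 balance equations plus normalization, the linear system A*pi = b is:
  [-2/3, 1/5, 1/15] . pi = 0
  [1/3, -2/3, 3/5] . pi = 0
  [1, 1, 1] . pi = 1

Solving yields:
  pi_S0 = 37/217
  pi_S1 = 95/217
  pi_S2 = 85/217

Verification (pi * P):
  37/217*1/3 + 95/217*1/5 + 85/217*1/15 = 37/217 = pi_S0  (ok)
  37/217*1/3 + 95/217*1/3 + 85/217*3/5 = 95/217 = pi_S1  (ok)
  37/217*1/3 + 95/217*7/15 + 85/217*1/3 = 85/217 = pi_S2  (ok)

Answer: 37/217 95/217 85/217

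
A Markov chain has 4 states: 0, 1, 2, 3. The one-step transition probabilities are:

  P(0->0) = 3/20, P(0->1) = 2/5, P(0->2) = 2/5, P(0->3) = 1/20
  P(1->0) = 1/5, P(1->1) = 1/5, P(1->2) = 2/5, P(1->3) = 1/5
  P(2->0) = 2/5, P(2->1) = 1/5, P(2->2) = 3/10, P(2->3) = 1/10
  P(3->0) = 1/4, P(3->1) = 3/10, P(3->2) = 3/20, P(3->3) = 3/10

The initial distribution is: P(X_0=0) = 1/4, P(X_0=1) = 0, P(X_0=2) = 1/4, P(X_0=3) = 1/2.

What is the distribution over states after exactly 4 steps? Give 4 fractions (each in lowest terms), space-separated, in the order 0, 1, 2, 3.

Answer: 166369/640000 10671/40000 10583/32000 18247/128000

Derivation:
Propagating the distribution step by step (d_{t+1} = d_t * P):
d_0 = (0=1/4, 1=0, 2=1/4, 3=1/2)
  d_1[0] = 1/4*3/20 + 0*1/5 + 1/4*2/5 + 1/2*1/4 = 21/80
  d_1[1] = 1/4*2/5 + 0*1/5 + 1/4*1/5 + 1/2*3/10 = 3/10
  d_1[2] = 1/4*2/5 + 0*2/5 + 1/4*3/10 + 1/2*3/20 = 1/4
  d_1[3] = 1/4*1/20 + 0*1/5 + 1/4*1/10 + 1/2*3/10 = 3/16
d_1 = (0=21/80, 1=3/10, 2=1/4, 3=3/16)
  d_2[0] = 21/80*3/20 + 3/10*1/5 + 1/4*2/5 + 3/16*1/4 = 197/800
  d_2[1] = 21/80*2/5 + 3/10*1/5 + 1/4*1/5 + 3/16*3/10 = 217/800
  d_2[2] = 21/80*2/5 + 3/10*2/5 + 1/4*3/10 + 3/16*3/20 = 21/64
  d_2[3] = 21/80*1/20 + 3/10*1/5 + 1/4*1/10 + 3/16*3/10 = 247/1600
d_2 = (0=197/800, 1=217/800, 2=21/64, 3=247/1600)
  d_3[0] = 197/800*3/20 + 217/800*1/5 + 21/64*2/5 + 247/1600*1/4 = 8353/32000
  d_3[1] = 197/800*2/5 + 217/800*1/5 + 21/64*1/5 + 247/1600*3/10 = 847/3200
  d_3[2] = 197/800*2/5 + 217/800*2/5 + 21/64*3/10 + 247/1600*3/20 = 2103/6400
  d_3[3] = 197/800*1/20 + 217/800*1/5 + 21/64*1/10 + 247/1600*3/10 = 2331/16000
d_3 = (0=8353/32000, 1=847/3200, 2=2103/6400, 3=2331/16000)
  d_4[0] = 8353/32000*3/20 + 847/3200*1/5 + 2103/6400*2/5 + 2331/16000*1/4 = 166369/640000
  d_4[1] = 8353/32000*2/5 + 847/3200*1/5 + 2103/6400*1/5 + 2331/16000*3/10 = 10671/40000
  d_4[2] = 8353/32000*2/5 + 847/3200*2/5 + 2103/6400*3/10 + 2331/16000*3/20 = 10583/32000
  d_4[3] = 8353/32000*1/20 + 847/3200*1/5 + 2103/6400*1/10 + 2331/16000*3/10 = 18247/128000
d_4 = (0=166369/640000, 1=10671/40000, 2=10583/32000, 3=18247/128000)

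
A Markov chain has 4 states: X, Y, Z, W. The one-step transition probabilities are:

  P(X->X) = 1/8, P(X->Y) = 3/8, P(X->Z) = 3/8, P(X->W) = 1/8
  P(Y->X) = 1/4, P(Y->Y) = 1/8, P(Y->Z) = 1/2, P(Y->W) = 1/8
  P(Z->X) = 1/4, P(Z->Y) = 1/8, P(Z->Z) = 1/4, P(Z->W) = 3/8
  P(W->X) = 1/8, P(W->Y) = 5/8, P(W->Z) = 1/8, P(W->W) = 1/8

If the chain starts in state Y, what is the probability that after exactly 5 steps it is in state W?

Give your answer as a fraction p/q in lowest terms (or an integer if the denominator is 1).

Computing P^5 by repeated multiplication:
P^1 =
  X: [1/8, 3/8, 3/8, 1/8]
  Y: [1/4, 1/8, 1/2, 1/8]
  Z: [1/4, 1/8, 1/4, 3/8]
  W: [1/8, 5/8, 1/8, 1/8]
P^2 =
  X: [7/32, 7/32, 11/32, 7/32]
  Y: [13/64, 1/4, 19/64, 1/4]
  Z: [11/64, 3/8, 17/64, 3/16]
  W: [7/32, 7/32, 13/32, 5/32]
P^3 =
  X: [25/128, 37/128, 39/128, 27/128]
  Y: [99/512, 77/256, 157/512, 51/256]
  Z: [105/512, 67/256, 175/512, 49/256]
  W: [13/64, 33/128, 5/16, 29/128]
P^4 =
  X: [51/256, 143/512, 41/128, 103/512]
  Y: [823/4096, 559/2048, 1329/4096, 413/2048]
  Z: [821/4096, 557/2048, 1299/4096, 431/2048]
  W: [201/1024, 37/128, 319/1024, 13/64]
P^5 =
  X: [819/4096, 141/512, 1309/4096, 105/512]
  Y: [6543/32768, 4523/16384, 10425/32768, 3377/16384]
  Z: [6509/32768, 4593/16384, 10379/32768, 3347/16384]
  W: [1639/8192, 1129/4096, 2633/8192, 831/4096]

(P^5)[Y -> W] = 3377/16384

Answer: 3377/16384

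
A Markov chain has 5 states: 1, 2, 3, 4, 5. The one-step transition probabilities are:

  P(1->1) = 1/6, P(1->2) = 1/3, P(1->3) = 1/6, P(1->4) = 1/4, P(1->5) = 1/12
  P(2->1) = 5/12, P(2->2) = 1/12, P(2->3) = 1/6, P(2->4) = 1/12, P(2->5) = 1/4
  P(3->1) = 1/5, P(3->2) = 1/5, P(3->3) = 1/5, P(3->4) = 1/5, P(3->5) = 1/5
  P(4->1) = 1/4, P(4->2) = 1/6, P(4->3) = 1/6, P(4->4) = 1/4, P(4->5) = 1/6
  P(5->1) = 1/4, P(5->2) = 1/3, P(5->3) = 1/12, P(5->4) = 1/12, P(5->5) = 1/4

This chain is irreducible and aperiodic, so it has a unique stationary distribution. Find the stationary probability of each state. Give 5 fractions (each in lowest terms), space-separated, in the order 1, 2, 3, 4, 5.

Answer: 8992/34793 7892/34793 495/3163 6040/34793 584/3163

Derivation:
The stationary distribution satisfies pi = pi * P, i.e.:
  pi_1 = 1/6*pi_1 + 5/12*pi_2 + 1/5*pi_3 + 1/4*pi_4 + 1/4*pi_5
  pi_2 = 1/3*pi_1 + 1/12*pi_2 + 1/5*pi_3 + 1/6*pi_4 + 1/3*pi_5
  pi_3 = 1/6*pi_1 + 1/6*pi_2 + 1/5*pi_3 + 1/6*pi_4 + 1/12*pi_5
  pi_4 = 1/4*pi_1 + 1/12*pi_2 + 1/5*pi_3 + 1/4*pi_4 + 1/12*pi_5
  pi_5 = 1/12*pi_1 + 1/4*pi_2 + 1/5*pi_3 + 1/6*pi_4 + 1/4*pi_5
with normalization: pi_1 + pi_2 + pi_3 + pi_4 + pi_5 = 1.

Using the first 4 balance equations plus normalization, the linear system A*pi = b is:
  [-5/6, 5/12, 1/5, 1/4, 1/4] . pi = 0
  [1/3, -11/12, 1/5, 1/6, 1/3] . pi = 0
  [1/6, 1/6, -4/5, 1/6, 1/12] . pi = 0
  [1/4, 1/12, 1/5, -3/4, 1/12] . pi = 0
  [1, 1, 1, 1, 1] . pi = 1

Solving yields:
  pi_1 = 8992/34793
  pi_2 = 7892/34793
  pi_3 = 495/3163
  pi_4 = 6040/34793
  pi_5 = 584/3163

Verification (pi * P):
  8992/34793*1/6 + 7892/34793*5/12 + 495/3163*1/5 + 6040/34793*1/4 + 584/3163*1/4 = 8992/34793 = pi_1  (ok)
  8992/34793*1/3 + 7892/34793*1/12 + 495/3163*1/5 + 6040/34793*1/6 + 584/3163*1/3 = 7892/34793 = pi_2  (ok)
  8992/34793*1/6 + 7892/34793*1/6 + 495/3163*1/5 + 6040/34793*1/6 + 584/3163*1/12 = 495/3163 = pi_3  (ok)
  8992/34793*1/4 + 7892/34793*1/12 + 495/3163*1/5 + 6040/34793*1/4 + 584/3163*1/12 = 6040/34793 = pi_4  (ok)
  8992/34793*1/12 + 7892/34793*1/4 + 495/3163*1/5 + 6040/34793*1/6 + 584/3163*1/4 = 584/3163 = pi_5  (ok)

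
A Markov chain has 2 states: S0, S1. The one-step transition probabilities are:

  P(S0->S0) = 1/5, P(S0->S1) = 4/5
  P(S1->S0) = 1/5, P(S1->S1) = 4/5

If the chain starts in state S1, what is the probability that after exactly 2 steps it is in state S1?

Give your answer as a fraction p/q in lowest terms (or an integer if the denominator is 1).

Computing P^2 by repeated multiplication:
P^1 =
  S0: [1/5, 4/5]
  S1: [1/5, 4/5]
P^2 =
  S0: [1/5, 4/5]
  S1: [1/5, 4/5]

(P^2)[S1 -> S1] = 4/5

Answer: 4/5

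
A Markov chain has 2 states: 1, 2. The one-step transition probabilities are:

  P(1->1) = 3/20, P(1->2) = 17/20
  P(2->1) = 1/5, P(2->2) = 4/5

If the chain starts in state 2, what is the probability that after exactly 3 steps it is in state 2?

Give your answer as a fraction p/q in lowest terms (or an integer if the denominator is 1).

Computing P^3 by repeated multiplication:
P^1 =
  1: [3/20, 17/20]
  2: [1/5, 4/5]
P^2 =
  1: [77/400, 323/400]
  2: [19/100, 81/100]
P^3 =
  1: [1523/8000, 6477/8000]
  2: [381/2000, 1619/2000]

(P^3)[2 -> 2] = 1619/2000

Answer: 1619/2000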